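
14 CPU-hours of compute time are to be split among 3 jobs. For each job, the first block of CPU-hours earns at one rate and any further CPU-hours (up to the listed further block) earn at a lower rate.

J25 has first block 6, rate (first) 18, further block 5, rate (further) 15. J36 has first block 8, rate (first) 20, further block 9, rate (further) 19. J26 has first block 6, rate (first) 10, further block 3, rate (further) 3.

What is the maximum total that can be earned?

274

Rank every tier by rate: J36/T1 20 > J36/T2 19 > J25/T1 18 > J25/T2 15 > J26/T1 10 > J26/T2 3.
J36 T1 at 20: fill all 8 → 6 left.
J36/T2: +6 of 9 at 19; pool empty.
Total = 20×8 + 19×6 = 274.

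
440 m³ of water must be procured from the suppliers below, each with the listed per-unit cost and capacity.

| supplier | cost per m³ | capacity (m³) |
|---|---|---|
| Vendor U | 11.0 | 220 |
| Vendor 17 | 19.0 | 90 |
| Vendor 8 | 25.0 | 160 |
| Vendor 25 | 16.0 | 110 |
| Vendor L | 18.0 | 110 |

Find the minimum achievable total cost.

6160

Use suppliers in increasing cost order.
Take 220 from Vendor U at 11.0 ; need 220 more.
Take 110 from Vendor 25 at 16.0 ; need 110 more.
Take 110 from Vendor L at 18.0 ; need 0 more.
Vendor 17, Vendor 8: unused.
Cost = 220×11.0 + 110×16.0 + 110×18.0 = 6160.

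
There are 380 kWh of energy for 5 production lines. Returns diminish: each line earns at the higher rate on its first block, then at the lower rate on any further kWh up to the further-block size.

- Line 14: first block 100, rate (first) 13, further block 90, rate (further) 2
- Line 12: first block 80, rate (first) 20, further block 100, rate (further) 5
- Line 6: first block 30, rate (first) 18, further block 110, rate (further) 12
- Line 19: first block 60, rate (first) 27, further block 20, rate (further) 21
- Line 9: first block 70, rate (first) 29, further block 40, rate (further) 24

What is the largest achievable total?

8210

Rank every tier by rate: Line 9/T1 29 > Line 19/T1 27 > Line 9/T2 24 > Line 19/T2 21 > Line 12/T1 20 > Line 6/T1 18 > Line 14/T1 13 > Line 6/T2 12 > Line 12/T2 5 > Line 14/T2 2.
Fill Line 9 T1 block (70 at 29) ; 310 left.
Line 19 T1 at 27: fill all 60 ; 250 left.
Line 9 T2 at 24: fill all 40 ; 210 left.
Line 19 T2 at 21: fill all 20 ; 190 left.
Fill Line 12 T1 block (80 at 20) ; 110 left.
Line 6 T1 at 18: fill all 30 ; 80 left.
80 remain; put them into Line 14 T1 at 13.
Total = 29×70 + 27×60 + 24×40 + 21×20 + 20×80 + 18×30 + 13×80 = 8210.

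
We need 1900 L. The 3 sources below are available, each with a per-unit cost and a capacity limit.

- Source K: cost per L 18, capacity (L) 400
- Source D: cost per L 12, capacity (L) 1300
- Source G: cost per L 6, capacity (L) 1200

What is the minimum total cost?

Fill from the cheapest source first.
Source G at 6: take all 1200 L ; 700 still needed.
Source D at 12: take 700 of its 1300 ; requirement met.
Source K: unused.
Cost = 1200×6 + 700×12 = 15600.

15600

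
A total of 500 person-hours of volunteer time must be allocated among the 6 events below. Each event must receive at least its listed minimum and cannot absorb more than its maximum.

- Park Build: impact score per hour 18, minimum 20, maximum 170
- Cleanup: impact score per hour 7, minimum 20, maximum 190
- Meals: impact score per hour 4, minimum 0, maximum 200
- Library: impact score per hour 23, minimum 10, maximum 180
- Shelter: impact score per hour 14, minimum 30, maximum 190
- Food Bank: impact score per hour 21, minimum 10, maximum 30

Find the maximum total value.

Meeting every minimum uses 20+20+0+10+30+10 = 90 person-hours, leaving 410.
Order the events by impact score per hour: Library 23 > Food Bank 21 > Park Build 18 > Shelter 14 > Cleanup 7 > Meals 4.
Library: +170 to 180 (cap) ; 240 left.
Food Bank takes 20 more to reach its cap of 30 ; 220 left.
Park Build takes 150 more to reach its cap of 170 ; 70 left.
Only 70 left; Shelter takes them to reach 100.
Total = 18×170 + 7×20 + 23×180 + 14×100 + 21×30 = 9370.

9370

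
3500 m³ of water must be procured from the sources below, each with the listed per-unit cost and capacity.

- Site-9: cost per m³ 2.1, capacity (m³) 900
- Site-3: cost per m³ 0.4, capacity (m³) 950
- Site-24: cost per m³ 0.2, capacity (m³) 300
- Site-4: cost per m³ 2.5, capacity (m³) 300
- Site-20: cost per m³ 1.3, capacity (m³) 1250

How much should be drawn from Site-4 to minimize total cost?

100

Fill from the cheapest source first.
Site-24 at 0.2: take all 300 m³ → 3200 still needed.
Take 950 from Site-3 at 0.4 → need 2250 more.
Site-20 (1.3): use full 1250 → 1000 m³ to go.
Site-9 at 2.1: take all 900 m³ → 100 still needed.
Take 100 from Site-4 at 2.5 to finish.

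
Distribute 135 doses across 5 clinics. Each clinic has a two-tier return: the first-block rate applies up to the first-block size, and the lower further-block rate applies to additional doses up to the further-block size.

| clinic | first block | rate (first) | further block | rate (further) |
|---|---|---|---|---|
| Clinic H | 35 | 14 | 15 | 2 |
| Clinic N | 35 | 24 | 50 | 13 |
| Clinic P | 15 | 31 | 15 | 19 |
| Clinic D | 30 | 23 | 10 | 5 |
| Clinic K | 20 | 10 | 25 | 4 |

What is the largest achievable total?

2835

Treat each block as its own option and order by rate: Clinic P/first 31 > Clinic N/first 24 > Clinic D/first 23 > Clinic P/second 19 > Clinic H/first 14 > Clinic N/second 13 > Clinic K/first 10 > Clinic D/second 5 > Clinic K/second 4 > Clinic H/second 2.
Clinic P first at 31: fill all 15 → 120 left.
Fill Clinic N first block (35 at 24) → 85 left.
Clinic D/first (23): +30 → 55 left.
Clinic P second at 19: fill all 15 → 40 left.
Fill Clinic H first block (35 at 14) → 5 left.
Clinic N/second: +5 of 50 at 13; pool empty.
Total = 31×15 + 24×35 + 23×30 + 19×15 + 14×35 + 13×5 = 2835.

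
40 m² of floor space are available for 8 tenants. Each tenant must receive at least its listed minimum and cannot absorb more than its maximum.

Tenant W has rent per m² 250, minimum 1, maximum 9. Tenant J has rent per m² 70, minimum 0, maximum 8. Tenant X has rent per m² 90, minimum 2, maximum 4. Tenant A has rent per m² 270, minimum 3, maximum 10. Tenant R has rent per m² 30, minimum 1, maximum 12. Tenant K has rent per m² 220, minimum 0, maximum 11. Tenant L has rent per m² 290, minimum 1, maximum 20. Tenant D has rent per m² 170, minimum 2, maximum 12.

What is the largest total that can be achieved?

10300

Meeting every minimum uses 1+0+2+3+1+0+1+2 = 10 m², leaving 30.
Order the tenants by rent per m²: Tenant L 290 > Tenant A 270 > Tenant W 250 > Tenant K 220 > Tenant D 170 > Tenant X 90 > Tenant J 70 > Tenant R 30.
Give Tenant L 19 more to hit its cap of 20 ; 11 left.
Tenant A: +7 to 10 (cap) ; 4 left.
Tenant W: +4 (room for 8) → 5. Pool exhausted.
Total = 250×5 + 90×2 + 270×10 + 30×1 + 290×20 + 170×2 = 10300.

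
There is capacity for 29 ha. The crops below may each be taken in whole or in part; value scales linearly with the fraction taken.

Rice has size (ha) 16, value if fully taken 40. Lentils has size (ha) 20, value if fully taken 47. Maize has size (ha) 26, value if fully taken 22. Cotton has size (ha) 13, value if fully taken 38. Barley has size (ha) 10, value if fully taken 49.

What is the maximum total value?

Sort by value density: Barley 49/10≈4.9, Cotton 38/13≈2.92, Rice 40/16≈2.5, Lentils 47/20≈2.35, Maize 22/26≈0.846.
Take all of Barley (10 ha, value 49) → 19 ha left.
Take all of Cotton (13 ha, value 38) → 6 ha left.
Only 6 ha remain; take 6/16 of Rice for value 40×6/16 = 15.
Total value = 102.

102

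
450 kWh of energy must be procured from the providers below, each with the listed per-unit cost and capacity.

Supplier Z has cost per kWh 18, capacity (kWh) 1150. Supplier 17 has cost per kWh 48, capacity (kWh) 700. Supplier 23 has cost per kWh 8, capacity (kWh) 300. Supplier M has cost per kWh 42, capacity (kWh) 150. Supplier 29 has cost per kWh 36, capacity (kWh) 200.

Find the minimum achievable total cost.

5100

Cheapest first:
Supplier 23 (8): use full 300 → 150 kWh to go.
Take 150 from Supplier Z at 18 to finish.
Supplier 29, Supplier M, Supplier 17: unused.
Cost = 300×8 + 150×18 = 5100.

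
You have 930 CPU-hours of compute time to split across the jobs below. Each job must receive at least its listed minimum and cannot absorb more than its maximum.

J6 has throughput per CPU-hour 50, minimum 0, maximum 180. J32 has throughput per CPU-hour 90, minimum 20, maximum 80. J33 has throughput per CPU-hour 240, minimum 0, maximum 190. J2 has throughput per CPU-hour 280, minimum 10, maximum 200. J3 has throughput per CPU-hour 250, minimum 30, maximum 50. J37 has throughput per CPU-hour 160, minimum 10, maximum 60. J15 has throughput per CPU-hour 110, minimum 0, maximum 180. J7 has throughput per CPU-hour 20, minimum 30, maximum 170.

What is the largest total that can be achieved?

Meeting every minimum uses 0+20+0+10+30+10+0+30 = 100 CPU-hours, leaving 830.
Rank by throughput per CPU-hour: J2 280 > J3 250 > J33 240 > J37 160 > J15 110 > J32 90 > J6 50 > J7 20.
J2 takes 190 more to reach its cap of 200 → 640 left.
Give J3 20 more to hit its cap of 50 → 620 left.
Give J33 190 more to hit its cap of 190 → 430 left.
Give J37 50 more to hit its cap of 60 → 380 left.
J15: +180 to 180 (cap) → 200 left.
J32 takes 60 more to reach its cap of 80 → 140 left.
J6 has room for 180 more but only 140 remain, so it gets 140.
Total = 50×140 + 90×80 + 240×190 + 280×200 + 250×50 + 160×60 + 110×180 + 20×30 = 158300.

158300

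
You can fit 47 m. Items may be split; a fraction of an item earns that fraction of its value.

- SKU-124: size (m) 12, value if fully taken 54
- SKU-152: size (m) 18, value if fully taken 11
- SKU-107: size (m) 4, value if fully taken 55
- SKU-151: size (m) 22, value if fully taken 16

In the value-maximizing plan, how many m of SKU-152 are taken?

9

Best value per unit of size first: SKU-107 55/4≈13.8, SKU-124 54/12≈4.5, SKU-151 16/22≈0.727, SKU-152 11/18≈0.611.
Take all of SKU-107 (4 m, value 55) → 43 m left.
Take all of SKU-124 (12 m, value 54) → 31 m left.
All 22 m of SKU-151 fit (value 16) → 9 remain.
9 m left: a 9/18 share of SKU-152 gives 11×9/18 = 5.5.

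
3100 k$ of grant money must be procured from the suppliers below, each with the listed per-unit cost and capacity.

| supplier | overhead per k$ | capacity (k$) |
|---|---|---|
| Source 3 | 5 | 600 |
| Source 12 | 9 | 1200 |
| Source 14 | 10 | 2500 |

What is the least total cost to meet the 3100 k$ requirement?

Fill from the cheapest supplier first.
Source 3 at 5: take all 600 k$ — 2500 still needed.
Source 12 (9): use full 1200 — 1300 k$ to go.
Source 14 at 10: take 1300 of its 2500 — requirement met.
Cost = 600×5 + 1200×9 + 1300×10 = 26800.

26800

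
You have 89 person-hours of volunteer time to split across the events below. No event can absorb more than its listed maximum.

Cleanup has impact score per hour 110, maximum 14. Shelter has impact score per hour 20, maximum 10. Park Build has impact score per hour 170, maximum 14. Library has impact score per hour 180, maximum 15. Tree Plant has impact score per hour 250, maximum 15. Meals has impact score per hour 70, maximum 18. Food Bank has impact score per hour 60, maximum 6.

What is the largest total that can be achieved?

Order the events by impact score per hour: Tree Plant 250 > Library 180 > Park Build 170 > Cleanup 110 > Meals 70 > Food Bank 60 > Shelter 20.
Give Tree Plant 15 to hit its cap of 15 — 74 left.
Give Library 15 to hit its cap of 15 — 59 left.
Give Park Build 14 to hit its cap of 14 — 45 left.
Cleanup: +14 to 14 (cap) — 31 left.
Meals takes 18 to reach its cap of 18 — 13 left.
Give Food Bank 6 to hit its cap of 6 — 7 left.
Shelter has room for 10 but only 7 remain, so it gets 7.
Total = 110×14 + 20×7 + 170×14 + 180×15 + 250×15 + 70×18 + 60×6 = 12130.

12130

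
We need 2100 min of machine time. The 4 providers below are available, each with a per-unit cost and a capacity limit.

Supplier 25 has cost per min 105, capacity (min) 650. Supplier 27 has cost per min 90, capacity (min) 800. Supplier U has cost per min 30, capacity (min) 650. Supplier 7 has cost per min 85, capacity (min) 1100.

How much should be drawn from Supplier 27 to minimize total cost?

350

Use providers in increasing cost order.
Take 650 from Supplier U at 30 → need 1450 more.
Supplier 7 (85): use full 1100 → 350 min to go.
Supplier 27 (90): take the remaining 350 → done.
Supplier 25: unused.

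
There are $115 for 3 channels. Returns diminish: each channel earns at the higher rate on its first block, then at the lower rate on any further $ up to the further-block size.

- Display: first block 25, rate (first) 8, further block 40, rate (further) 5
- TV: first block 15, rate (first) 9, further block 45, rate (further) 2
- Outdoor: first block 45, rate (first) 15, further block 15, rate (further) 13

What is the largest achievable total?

1280

Order all 6 blocks by rate: Outdoor/T1 15 > Outdoor/T2 13 > TV/T1 9 > Display/T1 8 > Display/T2 5 > TV/T2 2.
Outdoor/T1 (15): +45 ; 70 left.
Outdoor T2 at 13: fill all 15 ; 55 left.
Fill TV T1 block (15 at 9) ; 40 left.
Fill Display T1 block (25 at 8) ; 15 left.
15 remain; put them into Display T2 at 5.
Total = 15×45 + 13×15 + 9×15 + 8×25 + 5×15 = 1280.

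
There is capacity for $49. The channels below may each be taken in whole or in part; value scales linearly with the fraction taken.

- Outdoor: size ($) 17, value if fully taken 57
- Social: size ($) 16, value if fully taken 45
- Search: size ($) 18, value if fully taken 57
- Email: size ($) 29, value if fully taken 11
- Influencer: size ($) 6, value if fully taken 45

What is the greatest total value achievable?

181.5

Sort by value density: Influencer 45/6≈7.5, Outdoor 57/17≈3.35, Search 57/18≈3.17, Social 45/16≈2.81, Email 11/29≈0.379.
Influencer: take in full, 6 $ for value 45 → 43 left.
All 17 $ of Outdoor fit (value 57) → 26 remain.
Take all of Search (18 $, value 57) → 8 $ left.
8 $ left: a 8/16 share of Social gives 45×8/16 = 22.5.
Total value = 181.5.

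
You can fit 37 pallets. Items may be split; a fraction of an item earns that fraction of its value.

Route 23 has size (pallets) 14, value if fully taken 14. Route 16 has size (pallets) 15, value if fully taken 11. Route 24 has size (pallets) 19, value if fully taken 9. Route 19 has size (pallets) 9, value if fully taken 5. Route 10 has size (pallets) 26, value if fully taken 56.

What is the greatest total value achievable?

67

Sort by value density: Route 10 56/26≈2.15, Route 23 14/14≈1, Route 16 11/15≈0.733, Route 19 5/9≈0.556, Route 24 9/19≈0.474.
Take all of Route 10 (26 pallets, value 56) → 11 pallets left.
11 pallets left: a 11/14 share of Route 23 gives 14×11/14 = 11.
Total value = 67.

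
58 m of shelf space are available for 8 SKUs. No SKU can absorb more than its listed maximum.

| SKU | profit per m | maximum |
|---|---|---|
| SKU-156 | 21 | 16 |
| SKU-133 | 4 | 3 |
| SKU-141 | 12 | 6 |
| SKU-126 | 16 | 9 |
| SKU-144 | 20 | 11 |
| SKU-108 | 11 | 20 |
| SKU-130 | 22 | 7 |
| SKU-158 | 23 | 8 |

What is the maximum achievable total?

1121

Order the SKUs by profit per m: SKU-158 23 > SKU-130 22 > SKU-156 21 > SKU-144 20 > SKU-126 16 > SKU-141 12 > SKU-108 11 > SKU-133 4.
Give SKU-158 8 to hit its cap of 8 → 50 left.
SKU-130 takes 7 to reach its cap of 7 → 43 left.
SKU-156: +16 to 16 (cap) → 27 left.
SKU-144: +11 to 11 (cap) → 16 left.
SKU-126: +9 to 9 (cap) → 7 left.
Give SKU-141 6 to hit its cap of 6 → 1 left.
Only 1 left; SKU-108 takes them to reach 1.
Total = 21×16 + 12×6 + 16×9 + 20×11 + 11×1 + 22×7 + 23×8 = 1121.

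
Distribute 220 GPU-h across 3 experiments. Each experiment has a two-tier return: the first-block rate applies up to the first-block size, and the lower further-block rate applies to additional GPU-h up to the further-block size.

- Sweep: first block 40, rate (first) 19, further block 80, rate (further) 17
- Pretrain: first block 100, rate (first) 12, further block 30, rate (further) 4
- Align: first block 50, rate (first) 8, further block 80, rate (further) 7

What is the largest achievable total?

3320

Order all 6 blocks by rate: Sweep/T1 19 > Sweep/T2 17 > Pretrain/T1 12 > Align/T1 8 > Align/T2 7 > Pretrain/T2 4.
Fill Sweep T1 block (40 at 19) ; 180 left.
Fill Sweep T2 block (80 at 17) ; 100 left.
Pretrain/T1 (12): +100 ; 0 left.
Total = 19×40 + 17×80 + 12×100 = 3320.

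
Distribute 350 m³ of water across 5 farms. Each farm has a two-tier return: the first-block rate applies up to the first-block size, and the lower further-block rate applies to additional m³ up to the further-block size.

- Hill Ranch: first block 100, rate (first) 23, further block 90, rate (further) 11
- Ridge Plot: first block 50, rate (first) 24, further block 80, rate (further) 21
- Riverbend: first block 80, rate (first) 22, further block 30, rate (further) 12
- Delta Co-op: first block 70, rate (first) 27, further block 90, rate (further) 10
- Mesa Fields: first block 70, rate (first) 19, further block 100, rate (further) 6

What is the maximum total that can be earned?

8200

Treat each block as its own option and order by rate: Delta Co-op/first 27 > Ridge Plot/first 24 > Hill Ranch/first 23 > Riverbend/first 22 > Ridge Plot/second 21 > Mesa Fields/first 19 > Riverbend/second 12 > Hill Ranch/second 11 > Delta Co-op/second 10 > Mesa Fields/second 6.
Delta Co-op/first (27): +70 ; 280 left.
Ridge Plot/first (24): +50 ; 230 left.
Fill Hill Ranch first block (100 at 23) ; 130 left.
Fill Riverbend first block (80 at 22) ; 50 left.
50 remain; put them into Ridge Plot second at 21.
Total = 27×70 + 24×50 + 23×100 + 22×80 + 21×50 = 8200.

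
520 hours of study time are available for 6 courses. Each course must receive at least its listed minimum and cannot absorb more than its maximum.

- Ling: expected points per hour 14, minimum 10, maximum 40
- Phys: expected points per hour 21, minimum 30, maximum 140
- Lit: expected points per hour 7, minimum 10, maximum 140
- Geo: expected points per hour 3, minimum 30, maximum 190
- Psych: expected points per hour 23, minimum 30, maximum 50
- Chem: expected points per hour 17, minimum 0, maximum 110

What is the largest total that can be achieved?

7620

Meeting every minimum uses 10+30+10+30+30+0 = 110 hours, leaving 410.
Order the courses by expected points per hour: Psych 23 > Phys 21 > Chem 17 > Ling 14 > Lit 7 > Geo 3.
Psych: +20 to 50 (cap) — 390 left.
Phys: +110 to 140 (cap) — 280 left.
Give Chem 110 more to hit its cap of 110 — 170 left.
Ling takes 30 more to reach its cap of 40 — 140 left.
Lit takes 130 more to reach its cap of 140 — 10 left.
Only 10 left; Geo takes them to reach 40.
Total = 14×40 + 21×140 + 7×140 + 3×40 + 23×50 + 17×110 = 7620.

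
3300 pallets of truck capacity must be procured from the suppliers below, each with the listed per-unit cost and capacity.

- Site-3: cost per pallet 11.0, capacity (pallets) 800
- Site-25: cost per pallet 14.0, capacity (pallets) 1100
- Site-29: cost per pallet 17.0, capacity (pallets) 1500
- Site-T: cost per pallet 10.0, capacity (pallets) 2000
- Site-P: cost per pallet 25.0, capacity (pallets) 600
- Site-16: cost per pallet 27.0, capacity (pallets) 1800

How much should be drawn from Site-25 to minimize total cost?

500

Use suppliers in increasing cost order.
Take 2000 from Site-T at 10.0 ; need 1300 more.
Site-3 at 11.0: take all 800 pallets ; 500 still needed.
Take 500 from Site-25 at 14.0 to finish.
Site-29, Site-P, Site-16: unused.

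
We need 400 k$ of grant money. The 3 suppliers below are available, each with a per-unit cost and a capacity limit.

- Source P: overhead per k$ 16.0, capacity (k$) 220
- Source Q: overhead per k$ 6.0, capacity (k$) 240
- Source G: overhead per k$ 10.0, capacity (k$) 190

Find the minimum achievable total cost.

3040

Cheapest first:
Source Q at 6.0: take all 240 k$ ; 160 still needed.
Source G at 10.0: take 160 of its 190 ; requirement met.
Source P: unused.
Cost = 240×6.0 + 160×10.0 = 3040.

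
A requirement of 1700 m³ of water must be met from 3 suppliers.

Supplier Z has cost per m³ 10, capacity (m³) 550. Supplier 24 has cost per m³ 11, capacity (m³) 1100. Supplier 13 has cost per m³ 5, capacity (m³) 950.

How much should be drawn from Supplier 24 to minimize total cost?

200

Fill from the cheapest supplier first.
Take 950 from Supplier 13 at 5 — need 750 more.
Supplier Z (10): use full 550 — 200 m³ to go.
Supplier 24 (11): take the remaining 200 — done.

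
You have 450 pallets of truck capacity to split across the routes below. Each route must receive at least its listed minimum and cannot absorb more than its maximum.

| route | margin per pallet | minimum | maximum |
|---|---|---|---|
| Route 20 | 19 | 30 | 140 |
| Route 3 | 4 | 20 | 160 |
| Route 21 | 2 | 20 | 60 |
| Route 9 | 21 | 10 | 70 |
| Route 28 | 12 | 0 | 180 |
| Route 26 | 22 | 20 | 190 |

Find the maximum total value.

Meeting every minimum uses 30+20+20+10+0+20 = 100 pallets, leaving 350.
Rank by margin per pallet: Route 26 22 > Route 9 21 > Route 20 19 > Route 28 12 > Route 3 4 > Route 21 2.
Route 26 takes 170 more to reach its cap of 190 → 180 left.
Route 9: +60 to 70 (cap) → 120 left.
Give Route 20 110 more to hit its cap of 140 → 10 left.
Route 28: +10 (room for 180) → 10. Pool exhausted.
Total = 19×140 + 4×20 + 2×20 + 21×70 + 12×10 + 22×190 = 8550.

8550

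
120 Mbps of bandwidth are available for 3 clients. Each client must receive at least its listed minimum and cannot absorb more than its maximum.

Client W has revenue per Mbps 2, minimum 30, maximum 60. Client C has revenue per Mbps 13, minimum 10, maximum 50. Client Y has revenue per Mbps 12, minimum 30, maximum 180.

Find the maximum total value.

1190

Meeting every minimum uses 30+10+30 = 70 Mbps, leaving 50.
Rank by revenue per Mbps: Client C 13 > Client Y 12 > Client W 2.
Give Client C 40 more to hit its cap of 50 ; 10 left.
Only 10 left; Client Y takes them to reach 40.
Total = 2×30 + 13×50 + 12×40 = 1190.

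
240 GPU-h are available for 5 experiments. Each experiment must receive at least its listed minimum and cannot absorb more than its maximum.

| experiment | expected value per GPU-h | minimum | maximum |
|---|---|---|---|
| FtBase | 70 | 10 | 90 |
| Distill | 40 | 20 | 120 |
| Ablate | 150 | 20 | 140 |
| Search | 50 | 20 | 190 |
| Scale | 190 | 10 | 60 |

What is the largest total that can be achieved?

Meeting every minimum uses 10+20+20+20+10 = 80 GPU-h, leaving 160.
Order the experiments by expected value per GPU-h: Scale 190 > Ablate 150 > FtBase 70 > Search 50 > Distill 40.
Scale takes 50 more to reach its cap of 60 — 110 left.
Ablate: +110 (room for 120) → 130. Pool exhausted.
Total = 70×10 + 40×20 + 150×130 + 50×20 + 190×60 = 33400.

33400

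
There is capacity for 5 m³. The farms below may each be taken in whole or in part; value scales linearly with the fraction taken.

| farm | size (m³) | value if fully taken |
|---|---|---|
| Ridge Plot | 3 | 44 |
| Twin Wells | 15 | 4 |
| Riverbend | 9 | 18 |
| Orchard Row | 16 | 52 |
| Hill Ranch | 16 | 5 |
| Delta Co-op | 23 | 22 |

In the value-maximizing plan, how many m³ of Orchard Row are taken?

2

Sort by value density: Ridge Plot 44/3≈14.7, Orchard Row 52/16≈3.25, Riverbend 18/9≈2, Delta Co-op 22/23≈0.957, Hill Ranch 5/16≈0.312, Twin Wells 4/15≈0.267.
All 3 m³ of Ridge Plot fit (value 44) → 2 remain.
Only 2 m³ remain; take 2/16 of Orchard Row for value 52×2/16 = 6.5.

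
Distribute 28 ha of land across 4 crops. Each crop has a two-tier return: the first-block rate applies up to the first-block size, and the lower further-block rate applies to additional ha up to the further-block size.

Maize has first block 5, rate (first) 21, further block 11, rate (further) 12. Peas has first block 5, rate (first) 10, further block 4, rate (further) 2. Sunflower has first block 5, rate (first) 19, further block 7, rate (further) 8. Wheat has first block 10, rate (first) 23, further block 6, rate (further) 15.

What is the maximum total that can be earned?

Treat each block as its own option and order by rate: Wheat/first 23 > Maize/first 21 > Sunflower/first 19 > Wheat/second 15 > Maize/second 12 > Peas/first 10 > Sunflower/second 8 > Peas/second 2.
Wheat first at 23: fill all 10 ; 18 left.
Fill Maize first block (5 at 21) ; 13 left.
Sunflower/first (19): +5 ; 8 left.
Wheat second at 15: fill all 6 ; 2 left.
2 remain; put them into Maize second at 12.
Total = 23×10 + 21×5 + 19×5 + 15×6 + 12×2 = 544.

544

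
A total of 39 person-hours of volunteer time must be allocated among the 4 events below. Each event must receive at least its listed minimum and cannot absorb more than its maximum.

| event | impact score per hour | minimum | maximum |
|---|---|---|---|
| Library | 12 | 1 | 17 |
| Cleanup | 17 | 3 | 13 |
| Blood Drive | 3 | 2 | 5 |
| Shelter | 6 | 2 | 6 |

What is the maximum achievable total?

Meeting every minimum uses 1+3+2+2 = 8 person-hours, leaving 31.
Order the events by impact score per hour: Cleanup 17 > Library 12 > Shelter 6 > Blood Drive 3.
Cleanup takes 10 more to reach its cap of 13 — 21 left.
Give Library 16 more to hit its cap of 17 — 5 left.
Shelter: +4 to 6 (cap) — 1 left.
Blood Drive: +1 (room for 3) → 3. Pool exhausted.
Total = 12×17 + 17×13 + 3×3 + 6×6 = 470.

470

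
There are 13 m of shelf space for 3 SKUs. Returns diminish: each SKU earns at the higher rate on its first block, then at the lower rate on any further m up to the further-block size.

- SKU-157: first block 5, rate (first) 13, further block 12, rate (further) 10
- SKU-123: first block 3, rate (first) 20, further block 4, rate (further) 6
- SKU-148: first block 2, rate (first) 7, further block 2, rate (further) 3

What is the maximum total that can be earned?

Order all 6 blocks by rate: SKU-123/tier1 20 > SKU-157/tier1 13 > SKU-157/tier2 10 > SKU-148/tier1 7 > SKU-123/tier2 6 > SKU-148/tier2 3.
Fill SKU-123 tier1 block (3 at 20) — 10 left.
SKU-157/tier1 (13): +5 — 5 left.
SKU-157/tier2: +5 of 12 at 10; pool empty.
Total = 20×3 + 13×5 + 10×5 = 175.

175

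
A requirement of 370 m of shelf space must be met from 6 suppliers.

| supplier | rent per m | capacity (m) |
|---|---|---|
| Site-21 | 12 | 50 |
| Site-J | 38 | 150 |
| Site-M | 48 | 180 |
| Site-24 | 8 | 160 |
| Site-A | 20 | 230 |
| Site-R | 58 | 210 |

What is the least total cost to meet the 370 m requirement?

Cheapest first:
Take 160 from Site-24 at 8 — need 210 more.
Site-21 (12): use full 50 — 160 m to go.
Site-A at 20: take 160 of its 230 — requirement met.
Site-J, Site-M, Site-R: unused.
Cost = 160×8 + 50×12 + 160×20 = 5080.

5080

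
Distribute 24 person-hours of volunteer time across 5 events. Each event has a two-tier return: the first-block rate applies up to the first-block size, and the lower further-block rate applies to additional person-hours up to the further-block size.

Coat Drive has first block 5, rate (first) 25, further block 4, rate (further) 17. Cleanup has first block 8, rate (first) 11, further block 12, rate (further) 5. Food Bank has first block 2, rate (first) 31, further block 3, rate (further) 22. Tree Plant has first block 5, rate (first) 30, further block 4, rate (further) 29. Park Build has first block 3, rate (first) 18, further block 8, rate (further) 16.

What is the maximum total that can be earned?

Rank every tier by rate: Food Bank/tier1 31 > Tree Plant/tier1 30 > Tree Plant/tier2 29 > Coat Drive/tier1 25 > Food Bank/tier2 22 > Park Build/tier1 18 > Coat Drive/tier2 17 > Park Build/tier2 16 > Cleanup/tier1 11 > Cleanup/tier2 5.
Fill Food Bank tier1 block (2 at 31) ; 22 left.
Tree Plant tier1 at 30: fill all 5 ; 17 left.
Tree Plant tier2 at 29: fill all 4 ; 13 left.
Fill Coat Drive tier1 block (5 at 25) ; 8 left.
Food Bank tier2 at 22: fill all 3 ; 5 left.
Fill Park Build tier1 block (3 at 18) ; 2 left.
Coat Drive tier2 at 17: only 2 left, fill 2.
Total = 31×2 + 30×5 + 29×4 + 25×5 + 22×3 + 18×3 + 17×2 = 607.

607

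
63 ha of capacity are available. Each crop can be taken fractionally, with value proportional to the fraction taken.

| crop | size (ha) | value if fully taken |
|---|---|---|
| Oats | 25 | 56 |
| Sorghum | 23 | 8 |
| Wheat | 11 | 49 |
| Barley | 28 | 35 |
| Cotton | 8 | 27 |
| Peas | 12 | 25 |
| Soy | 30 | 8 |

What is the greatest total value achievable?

165.75

Rank by value-to-size ratio: Wheat 49/11≈4.45, Cotton 27/8≈3.38, Oats 56/25≈2.24, Peas 25/12≈2.08, Barley 35/28≈1.25, Sorghum 8/23≈0.348, Soy 8/30≈0.267.
Take all of Wheat (11 ha, value 49) — 52 ha left.
Cotton: take in full, 8 ha for value 27 — 44 left.
All 25 ha of Oats fit (value 56) — 19 remain.
All 12 ha of Peas fit (value 25) — 7 remain.
7 ha left: a 7/28 share of Barley gives 35×7/28 = 8.75.
Total value = 165.75.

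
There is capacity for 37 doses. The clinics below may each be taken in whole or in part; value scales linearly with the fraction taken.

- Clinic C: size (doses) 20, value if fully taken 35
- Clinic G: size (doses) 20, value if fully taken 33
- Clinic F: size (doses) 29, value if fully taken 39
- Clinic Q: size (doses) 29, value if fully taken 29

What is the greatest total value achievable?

Best value per unit of size first: Clinic C 35/20≈1.75, Clinic G 33/20≈1.65, Clinic F 39/29≈1.34, Clinic Q 29/29≈1.
Clinic C: take in full, 20 doses for value 35 → 17 left.
Fill the last 17 doses with part of Clinic G: 17/20 of it earns 28.05.
Total value = 63.05.

63.05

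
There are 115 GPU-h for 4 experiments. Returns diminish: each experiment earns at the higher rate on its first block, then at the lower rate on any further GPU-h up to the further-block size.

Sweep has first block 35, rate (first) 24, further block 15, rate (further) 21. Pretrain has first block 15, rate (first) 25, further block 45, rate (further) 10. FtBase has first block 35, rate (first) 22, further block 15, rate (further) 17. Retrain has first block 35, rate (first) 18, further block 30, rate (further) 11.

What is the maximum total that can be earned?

2570

Treat each block as its own option and order by rate: Pretrain/first 25 > Sweep/first 24 > FtBase/first 22 > Sweep/second 21 > Retrain/first 18 > FtBase/second 17 > Retrain/second 11 > Pretrain/second 10.
Pretrain/first (25): +15 → 100 left.
Fill Sweep first block (35 at 24) → 65 left.
FtBase first at 22: fill all 35 → 30 left.
Sweep second at 21: fill all 15 → 15 left.
Retrain/first: +15 of 35 at 18; pool empty.
Total = 25×15 + 24×35 + 22×35 + 21×15 + 18×15 = 2570.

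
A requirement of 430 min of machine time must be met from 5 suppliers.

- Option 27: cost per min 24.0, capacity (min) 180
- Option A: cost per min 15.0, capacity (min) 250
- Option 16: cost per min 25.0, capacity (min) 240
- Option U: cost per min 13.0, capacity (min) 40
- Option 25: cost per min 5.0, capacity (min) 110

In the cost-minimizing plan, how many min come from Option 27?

Cheapest first:
Option 25 (5.0): use full 110 — 320 min to go.
Option U (13.0): use full 40 — 280 min to go.
Option A (15.0): use full 250 — 30 min to go.
Take 30 from Option 27 at 24.0 to finish.
Option 16: unused.

30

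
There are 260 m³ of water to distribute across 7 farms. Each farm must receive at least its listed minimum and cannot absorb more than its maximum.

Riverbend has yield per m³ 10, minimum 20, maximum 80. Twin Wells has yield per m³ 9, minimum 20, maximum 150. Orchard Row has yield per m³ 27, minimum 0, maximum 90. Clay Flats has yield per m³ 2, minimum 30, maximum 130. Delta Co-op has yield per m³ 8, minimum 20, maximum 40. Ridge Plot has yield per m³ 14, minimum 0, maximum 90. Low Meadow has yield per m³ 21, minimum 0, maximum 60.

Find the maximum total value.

4570

Meeting every minimum uses 20+20+0+30+20+0+0 = 90 m³, leaving 170.
Order the farms by yield per m³: Orchard Row 27 > Low Meadow 21 > Ridge Plot 14 > Riverbend 10 > Twin Wells 9 > Delta Co-op 8 > Clay Flats 2.
Orchard Row: +90 to 90 (cap) ; 80 left.
Low Meadow takes 60 more to reach its cap of 60 ; 20 left.
Ridge Plot: +20 (room for 90) → 20. Pool exhausted.
Total = 10×20 + 9×20 + 27×90 + 2×30 + 8×20 + 14×20 + 21×60 = 4570.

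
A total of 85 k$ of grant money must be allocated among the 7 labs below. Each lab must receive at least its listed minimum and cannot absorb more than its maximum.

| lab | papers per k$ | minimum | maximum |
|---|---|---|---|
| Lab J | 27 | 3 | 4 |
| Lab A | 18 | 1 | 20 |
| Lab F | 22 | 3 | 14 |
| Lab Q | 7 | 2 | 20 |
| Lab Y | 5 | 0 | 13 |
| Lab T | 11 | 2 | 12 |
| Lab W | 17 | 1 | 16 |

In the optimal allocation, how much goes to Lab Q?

Meeting every minimum uses 3+1+3+2+0+2+1 = 12 k$, leaving 73.
Rank by papers per k$: Lab J 27 > Lab F 22 > Lab A 18 > Lab W 17 > Lab T 11 > Lab Q 7 > Lab Y 5.
Lab J takes 1 more to reach its cap of 4 — 72 left.
Give Lab F 11 more to hit its cap of 14 — 61 left.
Lab A takes 19 more to reach its cap of 20 — 42 left.
Lab W: +15 to 16 (cap) — 27 left.
Lab T: +10 to 12 (cap) — 17 left.
Lab Q: +17 (room for 18) → 19. Pool exhausted.

19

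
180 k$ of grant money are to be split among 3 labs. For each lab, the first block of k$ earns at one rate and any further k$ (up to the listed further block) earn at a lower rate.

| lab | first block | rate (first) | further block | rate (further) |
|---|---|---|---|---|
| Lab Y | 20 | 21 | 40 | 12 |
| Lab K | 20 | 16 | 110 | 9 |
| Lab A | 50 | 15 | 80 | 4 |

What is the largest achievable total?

2420

Treat each block as its own option and order by rate: Lab Y/first 21 > Lab K/first 16 > Lab A/first 15 > Lab Y/second 12 > Lab K/second 9 > Lab A/second 4.
Lab Y first at 21: fill all 20 ; 160 left.
Fill Lab K first block (20 at 16) ; 140 left.
Lab A first at 15: fill all 50 ; 90 left.
Lab Y/second (12): +40 ; 50 left.
Lab K second at 9: only 50 left, fill 50.
Total = 21×20 + 16×20 + 15×50 + 12×40 + 9×50 = 2420.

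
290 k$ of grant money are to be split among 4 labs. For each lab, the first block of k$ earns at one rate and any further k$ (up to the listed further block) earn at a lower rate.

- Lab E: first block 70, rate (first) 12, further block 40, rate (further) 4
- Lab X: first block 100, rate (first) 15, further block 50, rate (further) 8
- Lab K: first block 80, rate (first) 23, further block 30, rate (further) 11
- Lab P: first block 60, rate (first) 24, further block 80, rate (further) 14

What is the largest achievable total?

5480

Rank every tier by rate: Lab P/T1 24 > Lab K/T1 23 > Lab X/T1 15 > Lab P/T2 14 > Lab E/T1 12 > Lab K/T2 11 > Lab X/T2 8 > Lab E/T2 4.
Fill Lab P T1 block (60 at 24) → 230 left.
Fill Lab K T1 block (80 at 23) → 150 left.
Fill Lab X T1 block (100 at 15) → 50 left.
Lab P T2 at 14: only 50 left, fill 50.
Total = 24×60 + 23×80 + 15×100 + 14×50 = 5480.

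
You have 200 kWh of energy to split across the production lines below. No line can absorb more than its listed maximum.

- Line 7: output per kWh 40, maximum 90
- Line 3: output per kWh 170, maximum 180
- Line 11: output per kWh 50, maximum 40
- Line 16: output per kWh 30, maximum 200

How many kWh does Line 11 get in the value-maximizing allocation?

20

Highest output per kWh first: Line 3 170 > Line 11 50 > Line 7 40 > Line 16 30.
Line 3 takes 180 to reach its cap of 180 ; 20 left.
Line 11 has room for 40 but only 20 remain, so it gets 20.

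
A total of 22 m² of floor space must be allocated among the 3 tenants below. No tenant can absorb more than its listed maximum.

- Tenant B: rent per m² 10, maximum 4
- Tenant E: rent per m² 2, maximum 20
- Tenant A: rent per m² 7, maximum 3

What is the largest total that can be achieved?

91

Order the tenants by rent per m²: Tenant B 10 > Tenant A 7 > Tenant E 2.
Give Tenant B 4 to hit its cap of 4 ; 18 left.
Tenant A takes 3 to reach its cap of 3 ; 15 left.
Tenant E has room for 20 but only 15 remain, so it gets 15.
Total = 10×4 + 2×15 + 7×3 = 91.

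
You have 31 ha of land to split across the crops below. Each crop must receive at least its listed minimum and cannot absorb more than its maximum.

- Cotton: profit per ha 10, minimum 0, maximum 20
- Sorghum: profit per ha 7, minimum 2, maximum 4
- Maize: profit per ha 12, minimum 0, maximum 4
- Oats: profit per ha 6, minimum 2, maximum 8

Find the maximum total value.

294

Meeting every minimum uses 0+2+0+2 = 4 ha, leaving 27.
Rank by profit per ha: Maize 12 > Cotton 10 > Sorghum 7 > Oats 6.
Maize: +4 to 4 (cap) — 23 left.
Cotton: +20 to 20 (cap) — 3 left.
Sorghum takes 2 more to reach its cap of 4 — 1 left.
Oats has room for 6 more but only 1 remain, so it gets 3.
Total = 10×20 + 7×4 + 12×4 + 6×3 = 294.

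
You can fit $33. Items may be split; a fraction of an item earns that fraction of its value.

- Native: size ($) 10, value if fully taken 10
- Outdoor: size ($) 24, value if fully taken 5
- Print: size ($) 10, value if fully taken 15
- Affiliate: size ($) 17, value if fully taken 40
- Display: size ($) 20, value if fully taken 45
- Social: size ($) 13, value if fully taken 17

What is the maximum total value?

76

Rank by value-to-size ratio: Affiliate 40/17≈2.35, Display 45/20≈2.25, Print 15/10≈1.5, Social 17/13≈1.31, Native 10/10≈1, Outdoor 5/24≈0.208.
Affiliate: take in full, 17 $ for value 40 — 16 left.
Fill the last 16 $ with part of Display: 16/20 of it earns 36.
Total value = 76.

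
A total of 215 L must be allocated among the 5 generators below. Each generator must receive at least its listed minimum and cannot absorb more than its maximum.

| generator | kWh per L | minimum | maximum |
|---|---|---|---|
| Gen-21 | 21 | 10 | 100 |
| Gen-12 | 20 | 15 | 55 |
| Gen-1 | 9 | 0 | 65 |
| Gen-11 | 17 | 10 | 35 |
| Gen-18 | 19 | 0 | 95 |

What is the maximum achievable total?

Meeting every minimum uses 10+15+0+10+0 = 35 L, leaving 180.
Highest kWh per L first: Gen-21 21 > Gen-12 20 > Gen-18 19 > Gen-11 17 > Gen-1 9.
Give Gen-21 90 more to hit its cap of 100 → 90 left.
Gen-12: +40 to 55 (cap) → 50 left.
Gen-18: +50 (room for 95) → 50. Pool exhausted.
Total = 21×100 + 20×55 + 17×10 + 19×50 = 4320.

4320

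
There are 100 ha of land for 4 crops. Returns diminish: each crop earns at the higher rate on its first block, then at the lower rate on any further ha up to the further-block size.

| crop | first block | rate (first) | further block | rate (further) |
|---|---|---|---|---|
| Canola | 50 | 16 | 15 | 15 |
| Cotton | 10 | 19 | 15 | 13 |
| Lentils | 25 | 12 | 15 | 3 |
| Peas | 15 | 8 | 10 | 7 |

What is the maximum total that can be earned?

1530

Order all 8 blocks by rate: Cotton/tier1 19 > Canola/tier1 16 > Canola/tier2 15 > Cotton/tier2 13 > Lentils/tier1 12 > Peas/tier1 8 > Peas/tier2 7 > Lentils/tier2 3.
Fill Cotton tier1 block (10 at 19) — 90 left.
Fill Canola tier1 block (50 at 16) — 40 left.
Canola tier2 at 15: fill all 15 — 25 left.
Fill Cotton tier2 block (15 at 13) — 10 left.
Lentils/tier1: +10 of 25 at 12; pool empty.
Total = 19×10 + 16×50 + 15×15 + 13×15 + 12×10 = 1530.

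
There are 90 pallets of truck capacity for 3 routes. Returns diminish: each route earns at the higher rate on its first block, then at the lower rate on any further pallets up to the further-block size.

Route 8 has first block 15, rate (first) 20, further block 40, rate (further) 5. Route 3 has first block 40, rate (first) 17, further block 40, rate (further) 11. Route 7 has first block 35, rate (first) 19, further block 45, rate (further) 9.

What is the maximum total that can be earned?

1645

Order all 6 blocks by rate: Route 8/tier1 20 > Route 7/tier1 19 > Route 3/tier1 17 > Route 3/tier2 11 > Route 7/tier2 9 > Route 8/tier2 5.
Fill Route 8 tier1 block (15 at 20) ; 75 left.
Route 7/tier1 (19): +35 ; 40 left.
Route 3 tier1 at 17: fill all 40 ; 0 left.
Total = 20×15 + 19×35 + 17×40 = 1645.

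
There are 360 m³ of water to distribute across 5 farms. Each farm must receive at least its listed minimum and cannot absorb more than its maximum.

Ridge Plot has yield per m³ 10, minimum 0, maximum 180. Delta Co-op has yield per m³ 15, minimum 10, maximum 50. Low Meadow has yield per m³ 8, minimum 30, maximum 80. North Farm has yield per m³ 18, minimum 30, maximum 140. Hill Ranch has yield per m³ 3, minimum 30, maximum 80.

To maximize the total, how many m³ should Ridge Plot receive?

110

Meeting every minimum uses 0+10+30+30+30 = 100 m³, leaving 260.
Order the farms by yield per m³: North Farm 18 > Delta Co-op 15 > Ridge Plot 10 > Low Meadow 8 > Hill Ranch 3.
Give North Farm 110 more to hit its cap of 140 ; 150 left.
Delta Co-op takes 40 more to reach its cap of 50 ; 110 left.
Ridge Plot has room for 180 more but only 110 remain, so it gets 110.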